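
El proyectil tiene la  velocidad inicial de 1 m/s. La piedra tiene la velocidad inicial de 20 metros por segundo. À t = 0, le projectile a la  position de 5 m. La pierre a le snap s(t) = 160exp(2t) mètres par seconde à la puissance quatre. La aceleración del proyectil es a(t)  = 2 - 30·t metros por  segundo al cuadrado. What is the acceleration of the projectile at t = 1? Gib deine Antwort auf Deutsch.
Aus der Gleichung für die Beschleunigung a(t) = 2 - 30·t, setzen wir t = 1 ein und erhalten a = -28.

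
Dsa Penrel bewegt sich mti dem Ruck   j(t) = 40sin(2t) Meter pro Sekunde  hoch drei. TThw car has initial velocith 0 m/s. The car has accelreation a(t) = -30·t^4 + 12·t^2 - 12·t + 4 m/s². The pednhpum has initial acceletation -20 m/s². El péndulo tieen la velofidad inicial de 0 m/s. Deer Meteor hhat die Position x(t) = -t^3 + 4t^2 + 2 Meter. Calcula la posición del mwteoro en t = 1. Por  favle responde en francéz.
Nous avons la position x(t) = -t^3 + 4·t^2 + 2. En substituant t = 1: x(1) = 5.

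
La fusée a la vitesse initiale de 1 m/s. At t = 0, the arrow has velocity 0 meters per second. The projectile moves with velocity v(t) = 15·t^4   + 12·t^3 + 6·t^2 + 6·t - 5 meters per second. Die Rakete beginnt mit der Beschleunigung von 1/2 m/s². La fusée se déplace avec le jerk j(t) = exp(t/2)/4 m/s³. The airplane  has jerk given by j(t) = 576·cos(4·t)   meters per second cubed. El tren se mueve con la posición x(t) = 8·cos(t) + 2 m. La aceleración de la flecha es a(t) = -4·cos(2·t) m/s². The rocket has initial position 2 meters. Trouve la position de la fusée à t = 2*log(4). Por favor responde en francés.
Nous devons intégrer notre équation du jerk j(t) = exp(t/2)/4 3 fois. L'intégrale du jerk, avec a(0) = 1/2, donne l'accélération: a(t) = exp(t/2)/2. L'intégrale de l'accélération, avec v(0) = 1, donne la vitesse: v(t) = exp(t/2). En prenant ∫v(t)dt et en appliquant x(0) = 2, nous trouvons x(t) = 2·exp(t/2). En utilisant x(t) = 2·exp(t/2) et en substituant t = 2*log(4), nous trouvons x = 8.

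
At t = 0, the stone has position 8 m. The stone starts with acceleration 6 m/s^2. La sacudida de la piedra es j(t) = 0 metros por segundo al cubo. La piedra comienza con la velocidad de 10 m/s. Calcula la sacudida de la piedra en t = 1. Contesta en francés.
De l'équation du jerk j(t) = 0, nous substituons t = 1 pour obtenir j = 0.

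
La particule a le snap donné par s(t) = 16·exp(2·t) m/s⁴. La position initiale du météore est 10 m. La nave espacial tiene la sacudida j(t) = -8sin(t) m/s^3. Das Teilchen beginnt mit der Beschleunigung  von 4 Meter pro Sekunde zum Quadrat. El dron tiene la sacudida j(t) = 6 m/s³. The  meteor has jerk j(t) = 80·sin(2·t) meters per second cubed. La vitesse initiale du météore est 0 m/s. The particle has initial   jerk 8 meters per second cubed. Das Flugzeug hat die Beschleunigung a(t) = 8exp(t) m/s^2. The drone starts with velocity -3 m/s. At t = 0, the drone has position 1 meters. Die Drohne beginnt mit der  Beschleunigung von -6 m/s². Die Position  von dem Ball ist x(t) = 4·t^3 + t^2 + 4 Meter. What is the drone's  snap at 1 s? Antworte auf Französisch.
Pour résoudre ceci, nous devons prendre 1 dérivée de notre équation du jerk j(t) = 6. En prenant d/dt de j(t), nous trouvons s(t) = 0. De l'équation du snap s(t) = 0, nous substituons t = 1 pour obtenir s = 0.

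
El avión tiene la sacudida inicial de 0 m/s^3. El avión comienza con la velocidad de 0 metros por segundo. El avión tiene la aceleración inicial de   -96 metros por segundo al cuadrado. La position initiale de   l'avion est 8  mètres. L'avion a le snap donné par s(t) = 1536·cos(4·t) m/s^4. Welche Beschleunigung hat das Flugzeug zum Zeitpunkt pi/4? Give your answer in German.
Ausgehend von dem Snap s(t) = 1536·cos(4·t), nehmen wir 2 Stammfunktionen. Die Stammfunktion von dem Snap, mit j(0) = 0, ergibt den Ruck: j(t) = 384·sin(4·t). Mit ∫j(t)dt und Anwendung von a(0) = -96, finden wir a(t) = -96·cos(4·t). Aus der Gleichung für die Beschleunigung a(t) = -96·cos(4·t), setzen wir t = pi/4 ein und erhalten a = 96.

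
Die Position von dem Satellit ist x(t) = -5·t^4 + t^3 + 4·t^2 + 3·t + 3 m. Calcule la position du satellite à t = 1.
De l'équation de la position x(t) = -5·t^4 + t^3 + 4·t^2 + 3·t + 3, nous substituons t = 1 pour obtenir x = 6.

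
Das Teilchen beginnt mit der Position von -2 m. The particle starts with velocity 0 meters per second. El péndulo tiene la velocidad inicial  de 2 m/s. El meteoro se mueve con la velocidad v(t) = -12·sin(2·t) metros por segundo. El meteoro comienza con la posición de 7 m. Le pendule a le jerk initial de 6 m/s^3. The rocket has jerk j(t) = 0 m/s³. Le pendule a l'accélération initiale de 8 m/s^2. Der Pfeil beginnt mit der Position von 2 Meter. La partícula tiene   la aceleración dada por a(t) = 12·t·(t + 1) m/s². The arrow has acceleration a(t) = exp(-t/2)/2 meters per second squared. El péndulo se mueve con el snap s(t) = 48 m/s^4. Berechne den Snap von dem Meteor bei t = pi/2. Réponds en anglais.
Starting from velocity v(t) = -12·sin(2·t), we take 3 derivatives. Differentiating velocity, we get acceleration: a(t) = -24·cos(2·t). The derivative of acceleration gives jerk: j(t) = 48·sin(2·t). The derivative of jerk gives snap: s(t) = 96·cos(2·t). Using s(t) = 96·cos(2·t) and substituting t = pi/2, we find s = -96.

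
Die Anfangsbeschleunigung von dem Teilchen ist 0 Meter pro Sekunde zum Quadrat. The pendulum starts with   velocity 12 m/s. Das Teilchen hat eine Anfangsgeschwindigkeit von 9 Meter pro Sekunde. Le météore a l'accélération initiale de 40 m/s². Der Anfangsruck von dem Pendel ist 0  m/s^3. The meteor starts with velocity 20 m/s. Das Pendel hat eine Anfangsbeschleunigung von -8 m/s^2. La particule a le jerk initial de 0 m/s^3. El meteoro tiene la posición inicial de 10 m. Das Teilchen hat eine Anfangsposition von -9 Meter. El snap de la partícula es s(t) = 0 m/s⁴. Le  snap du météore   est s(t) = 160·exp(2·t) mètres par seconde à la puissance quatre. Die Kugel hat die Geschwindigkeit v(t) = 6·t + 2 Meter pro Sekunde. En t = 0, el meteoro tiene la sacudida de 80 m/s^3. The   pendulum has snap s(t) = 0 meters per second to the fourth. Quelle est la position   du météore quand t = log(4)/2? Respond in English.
To find the answer, we compute 4 integrals of s(t) = 160·exp(2·t). Taking ∫s(t)dt and applying j(0) = 80, we find j(t) = 80·exp(2·t). Integrating jerk and using the initial condition a(0) = 40, we get a(t) = 40·exp(2·t). Finding the integral of a(t) and using v(0) = 20: v(t) = 20·exp(2·t). The integral of velocity, with x(0) = 10, gives position: x(t) = 10·exp(2·t). Using x(t) = 10·exp(2·t) and substituting t = log(4)/2, we find x = 40.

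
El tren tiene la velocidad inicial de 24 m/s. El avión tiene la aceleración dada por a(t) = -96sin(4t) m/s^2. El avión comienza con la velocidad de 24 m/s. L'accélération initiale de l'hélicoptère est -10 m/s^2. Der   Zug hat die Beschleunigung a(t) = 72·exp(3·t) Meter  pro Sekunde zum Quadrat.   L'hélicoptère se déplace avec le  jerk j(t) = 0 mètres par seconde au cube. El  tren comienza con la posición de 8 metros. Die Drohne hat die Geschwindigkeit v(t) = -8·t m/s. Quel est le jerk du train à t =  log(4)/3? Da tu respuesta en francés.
Pour résoudre ceci, nous devons prendre 1 dérivée de notre équation de l'accélération a(t) = 72·exp(3·t). En prenant d/dt de a(t), nous trouvons j(t) = 216·exp(3·t). En utilisant j(t) = 216·exp(3·t) et en substituant t = log(4)/3, nous trouvons j = 864.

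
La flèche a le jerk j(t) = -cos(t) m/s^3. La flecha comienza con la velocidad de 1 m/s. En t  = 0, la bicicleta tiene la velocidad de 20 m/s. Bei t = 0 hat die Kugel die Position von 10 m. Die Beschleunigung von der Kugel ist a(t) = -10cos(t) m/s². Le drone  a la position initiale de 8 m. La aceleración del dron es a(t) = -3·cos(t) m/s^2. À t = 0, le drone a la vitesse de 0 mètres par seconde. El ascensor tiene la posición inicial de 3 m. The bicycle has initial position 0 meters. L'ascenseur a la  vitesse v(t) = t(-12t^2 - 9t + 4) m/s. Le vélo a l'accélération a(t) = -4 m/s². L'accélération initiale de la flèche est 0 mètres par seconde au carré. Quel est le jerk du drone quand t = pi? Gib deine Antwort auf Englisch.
We must differentiate our acceleration equation a(t) = -3·cos(t) 1 time. Taking d/dt of a(t), we find j(t) = 3·sin(t). We have jerk j(t) = 3·sin(t). Substituting t = pi: j(pi) = 0.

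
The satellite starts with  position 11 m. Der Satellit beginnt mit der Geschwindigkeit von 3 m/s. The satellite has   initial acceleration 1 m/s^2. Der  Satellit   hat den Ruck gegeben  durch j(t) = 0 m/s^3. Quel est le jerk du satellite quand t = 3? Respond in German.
Mit j(t) = 0 und Einsetzen von t = 3, finden wir j = 0.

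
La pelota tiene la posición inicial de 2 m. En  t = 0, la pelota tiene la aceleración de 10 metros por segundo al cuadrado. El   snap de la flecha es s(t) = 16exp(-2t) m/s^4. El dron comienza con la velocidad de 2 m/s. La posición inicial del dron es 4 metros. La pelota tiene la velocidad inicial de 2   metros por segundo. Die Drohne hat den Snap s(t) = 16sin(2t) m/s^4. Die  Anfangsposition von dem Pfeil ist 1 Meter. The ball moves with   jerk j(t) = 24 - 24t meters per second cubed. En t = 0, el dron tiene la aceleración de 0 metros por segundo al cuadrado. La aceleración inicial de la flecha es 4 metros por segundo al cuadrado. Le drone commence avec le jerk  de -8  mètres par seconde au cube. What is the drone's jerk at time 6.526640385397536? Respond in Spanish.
Debemos encontrar la integral de nuestra ecuación del snap s(t) = 16·sin(2·t) 1 vez. La antiderivada del snap, con j(0) = -8, da la sacudida: j(t) = -8·cos(2·t). Usando j(t) = -8·cos(2·t) y sustituyendo t = 6.526640385397536, encontramos j = -7.07026243837287.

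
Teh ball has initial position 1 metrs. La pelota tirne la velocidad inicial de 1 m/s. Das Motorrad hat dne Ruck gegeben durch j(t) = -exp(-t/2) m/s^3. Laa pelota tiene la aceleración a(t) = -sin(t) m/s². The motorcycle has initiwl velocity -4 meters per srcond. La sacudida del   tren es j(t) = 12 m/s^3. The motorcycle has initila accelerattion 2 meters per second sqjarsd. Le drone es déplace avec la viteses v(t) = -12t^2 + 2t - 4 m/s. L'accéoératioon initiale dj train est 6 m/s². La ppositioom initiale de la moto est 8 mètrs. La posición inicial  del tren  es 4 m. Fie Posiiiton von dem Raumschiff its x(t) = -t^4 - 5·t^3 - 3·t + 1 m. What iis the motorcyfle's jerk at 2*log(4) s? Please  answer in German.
Wir haben den Ruck j(t) = -exp(-t/2). Durch Einsetzen von t = 2*log(4): j(2*log(4)) = -1/4.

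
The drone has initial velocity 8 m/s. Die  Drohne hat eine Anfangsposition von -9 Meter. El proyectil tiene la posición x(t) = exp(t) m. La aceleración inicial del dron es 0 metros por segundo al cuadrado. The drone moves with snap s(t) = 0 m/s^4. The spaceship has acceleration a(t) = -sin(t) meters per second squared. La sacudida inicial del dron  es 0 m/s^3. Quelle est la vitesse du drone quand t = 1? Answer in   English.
Starting from snap s(t) = 0, we take 3 antiderivatives. Finding the integral of s(t) and using j(0) = 0: j(t) = 0. Taking ∫j(t)dt and applying a(0) = 0, we find a(t) = 0. Taking ∫a(t)dt and applying v(0) = 8, we find v(t) = 8. We have velocity v(t) = 8. Substituting t = 1: v(1) = 8.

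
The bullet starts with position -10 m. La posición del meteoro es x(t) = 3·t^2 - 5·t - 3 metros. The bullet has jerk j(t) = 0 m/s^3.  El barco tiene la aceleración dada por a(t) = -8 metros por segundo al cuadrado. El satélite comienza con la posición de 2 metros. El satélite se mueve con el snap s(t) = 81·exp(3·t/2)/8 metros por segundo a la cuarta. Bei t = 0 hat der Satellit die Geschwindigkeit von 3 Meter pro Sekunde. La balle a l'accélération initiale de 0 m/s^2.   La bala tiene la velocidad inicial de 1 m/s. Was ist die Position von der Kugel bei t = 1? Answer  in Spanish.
Debemos encontrar la antiderivada de nuestra ecuación de la sacudida j(t) = 0 3 veces. La antiderivada de la sacudida es la aceleración. Usando a(0) = 0, obtenemos a(t) = 0. La antiderivada de la aceleración, con v(0) = 1, da la velocidad: v(t) = 1. La integral de la velocidad es la posición. Usando x(0) = -10, obtenemos x(t) = t - 10. Tenemos la posición x(t) = t - 10. Sustituyendo t = 1: x(1) = -9.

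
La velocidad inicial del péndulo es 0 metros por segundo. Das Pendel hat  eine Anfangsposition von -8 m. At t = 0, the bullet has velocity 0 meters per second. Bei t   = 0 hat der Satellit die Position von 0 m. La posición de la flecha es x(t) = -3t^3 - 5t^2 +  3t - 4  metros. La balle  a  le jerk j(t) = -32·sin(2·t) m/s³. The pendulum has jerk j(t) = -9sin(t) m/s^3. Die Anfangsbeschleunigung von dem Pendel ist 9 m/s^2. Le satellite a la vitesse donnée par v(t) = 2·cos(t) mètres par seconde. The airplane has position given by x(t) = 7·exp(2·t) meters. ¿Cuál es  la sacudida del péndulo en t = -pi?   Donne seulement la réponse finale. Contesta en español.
La sacudida en t = -pi es j = 0.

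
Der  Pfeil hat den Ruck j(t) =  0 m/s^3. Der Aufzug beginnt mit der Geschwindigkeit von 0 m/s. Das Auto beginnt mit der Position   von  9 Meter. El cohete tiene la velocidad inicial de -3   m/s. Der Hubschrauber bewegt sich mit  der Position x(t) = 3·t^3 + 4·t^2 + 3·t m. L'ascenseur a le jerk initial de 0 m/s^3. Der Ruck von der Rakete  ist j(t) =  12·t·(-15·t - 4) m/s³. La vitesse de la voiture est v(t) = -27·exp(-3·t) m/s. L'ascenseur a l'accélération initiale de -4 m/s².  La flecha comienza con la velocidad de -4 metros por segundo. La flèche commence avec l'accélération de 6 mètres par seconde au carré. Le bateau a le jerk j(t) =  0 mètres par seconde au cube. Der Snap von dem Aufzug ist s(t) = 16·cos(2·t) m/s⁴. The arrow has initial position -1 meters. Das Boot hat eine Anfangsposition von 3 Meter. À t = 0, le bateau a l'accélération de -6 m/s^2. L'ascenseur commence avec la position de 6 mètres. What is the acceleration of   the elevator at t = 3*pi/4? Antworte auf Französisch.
Nous devons trouver l'intégrale de notre équation du snap s(t) = 16·cos(2·t) 2 fois. En prenant ∫s(t)dt et en appliquant j(0) = 0, nous trouvons j(t) = 8·sin(2·t). La primitive du jerk, avec a(0) = -4, donne l'accélération: a(t) = -4·cos(2·t). De l'équation de l'accélération a(t) = -4·cos(2·t), nous substituons t = 3*pi/4 pour obtenir a = 0.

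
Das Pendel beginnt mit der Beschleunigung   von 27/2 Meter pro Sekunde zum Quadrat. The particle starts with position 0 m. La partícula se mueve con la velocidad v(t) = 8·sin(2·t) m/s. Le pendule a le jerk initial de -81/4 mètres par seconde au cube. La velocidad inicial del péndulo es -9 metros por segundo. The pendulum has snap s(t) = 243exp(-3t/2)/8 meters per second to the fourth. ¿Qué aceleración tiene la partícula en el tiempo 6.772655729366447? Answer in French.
En partant de la vitesse v(t) = 8·sin(2·t), nous prenons 1 dérivée. En dérivant la vitesse, nous obtenons l'accélération: a(t) = 16·cos(2·t). En utilisant a(t) = 16·cos(2·t) et en substituant t = 6.772655729366447, nous trouvons a = 8.92642976203906.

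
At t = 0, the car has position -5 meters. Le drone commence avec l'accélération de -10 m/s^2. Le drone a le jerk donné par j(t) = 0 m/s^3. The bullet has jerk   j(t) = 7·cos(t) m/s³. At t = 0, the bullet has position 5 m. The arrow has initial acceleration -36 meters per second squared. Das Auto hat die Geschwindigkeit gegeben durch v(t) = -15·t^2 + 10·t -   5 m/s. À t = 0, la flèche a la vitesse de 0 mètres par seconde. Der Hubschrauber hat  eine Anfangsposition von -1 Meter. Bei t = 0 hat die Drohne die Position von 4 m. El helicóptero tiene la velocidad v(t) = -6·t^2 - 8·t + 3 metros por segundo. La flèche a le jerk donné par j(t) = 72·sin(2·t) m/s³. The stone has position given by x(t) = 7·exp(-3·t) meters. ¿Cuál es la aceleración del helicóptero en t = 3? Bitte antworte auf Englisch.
We must differentiate our velocity equation v(t) = -6·t^2 - 8·t + 3 1 time. Differentiating velocity, we get acceleration: a(t) = -12·t - 8. Using a(t) = -12·t - 8 and substituting t = 3, we find a = -44.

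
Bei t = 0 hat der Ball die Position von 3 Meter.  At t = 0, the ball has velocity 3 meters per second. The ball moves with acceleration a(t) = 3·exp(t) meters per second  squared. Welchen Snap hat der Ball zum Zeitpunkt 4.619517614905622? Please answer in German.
Ausgehend von der Beschleunigung a(t) = 3·exp(t), nehmen wir 2 Ableitungen. Durch Ableiten von der Beschleunigung erhalten wir den Ruck: j(t) = 3·exp(t). Mit d/dt von j(t) finden wir s(t) = 3·exp(t). Wir haben den Snap s(t) = 3·exp(t). Durch Einsetzen von t = 4.619517614905622: s(4.619517614905622) = 304.335254183927.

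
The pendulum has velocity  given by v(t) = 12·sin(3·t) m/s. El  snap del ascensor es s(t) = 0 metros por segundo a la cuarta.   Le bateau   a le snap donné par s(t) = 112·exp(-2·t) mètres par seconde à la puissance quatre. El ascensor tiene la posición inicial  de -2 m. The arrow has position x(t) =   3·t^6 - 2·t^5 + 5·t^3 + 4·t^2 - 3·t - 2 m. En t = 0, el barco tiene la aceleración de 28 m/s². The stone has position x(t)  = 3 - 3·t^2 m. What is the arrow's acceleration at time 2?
We must differentiate our position equation x(t) = 3·t^6 - 2·t^5 + 5·t^3 + 4·t^2 - 3·t - 2 2 times. Differentiating position, we get velocity: v(t) = 18·t^5 - 10·t^4 + 15·t^2 + 8·t - 3. The derivative of velocity gives acceleration: a(t) = 90·t^4 - 40·t^3 + 30·t + 8. Using a(t) = 90·t^4 - 40·t^3 + 30·t + 8 and substituting t = 2, we find a = 1188.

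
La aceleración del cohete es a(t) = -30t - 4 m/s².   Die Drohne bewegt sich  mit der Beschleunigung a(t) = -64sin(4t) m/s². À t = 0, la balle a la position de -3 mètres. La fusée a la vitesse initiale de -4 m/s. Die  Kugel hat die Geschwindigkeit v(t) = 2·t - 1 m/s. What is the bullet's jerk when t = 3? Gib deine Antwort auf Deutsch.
Um dies zu lösen, müssen wir 2 Ableitungen unserer Gleichung für die Geschwindigkeit v(t) = 2·t - 1 nehmen. Durch Ableiten von der Geschwindigkeit erhalten wir die Beschleunigung: a(t) = 2. Die Ableitung von der Beschleunigung ergibt den Ruck: j(t) = 0. Wir haben den Ruck j(t) = 0. Durch Einsetzen von t = 3: j(3) = 0.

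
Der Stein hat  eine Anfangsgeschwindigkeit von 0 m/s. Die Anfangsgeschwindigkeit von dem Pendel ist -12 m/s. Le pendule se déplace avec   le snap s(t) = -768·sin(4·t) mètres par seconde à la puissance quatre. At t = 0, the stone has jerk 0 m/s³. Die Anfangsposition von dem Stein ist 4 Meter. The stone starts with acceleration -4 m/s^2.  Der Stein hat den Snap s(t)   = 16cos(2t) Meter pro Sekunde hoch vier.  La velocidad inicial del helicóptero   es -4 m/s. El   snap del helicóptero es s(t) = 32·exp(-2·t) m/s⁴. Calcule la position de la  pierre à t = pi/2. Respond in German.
Um dies zu lösen, müssen wir 4 Stammfunktionen unserer Gleichung für den Snap s(t) = 16·cos(2·t) finden. Durch Integration von dem Snap und Verwendung der Anfangsbedingung j(0) = 0, erhalten wir j(t) = 8·sin(2·t). Das Integral von dem Ruck ist die Beschleunigung. Mit a(0) = -4 erhalten wir a(t) = -4·cos(2·t). Mit ∫a(t)dt und Anwendung von v(0) = 0, finden wir v(t) = -2·sin(2·t). Das Integral von der Geschwindigkeit, mit x(0) = 4, ergibt die Position: x(t) = cos(2·t) + 3. Mit x(t) = cos(2·t) + 3 und Einsetzen von t = pi/2, finden wir x = 2.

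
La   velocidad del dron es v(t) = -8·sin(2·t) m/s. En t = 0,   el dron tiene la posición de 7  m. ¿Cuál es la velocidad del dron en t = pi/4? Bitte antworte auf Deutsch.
Mit v(t) = -8·sin(2·t) und Einsetzen von t = pi/4, finden wir v = -8.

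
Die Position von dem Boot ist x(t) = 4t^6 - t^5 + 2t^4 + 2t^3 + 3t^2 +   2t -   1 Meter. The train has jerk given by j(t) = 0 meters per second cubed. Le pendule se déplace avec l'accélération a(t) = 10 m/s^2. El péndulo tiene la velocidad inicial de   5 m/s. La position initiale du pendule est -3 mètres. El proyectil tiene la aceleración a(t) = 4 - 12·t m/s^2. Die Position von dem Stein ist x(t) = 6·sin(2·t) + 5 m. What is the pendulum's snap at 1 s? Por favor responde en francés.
En partant de l'accélération a(t) = 10, nous prenons 2 dérivées. En dérivant l'accélération, nous obtenons le jerk: j(t) = 0. La dérivée du jerk donne le snap: s(t) = 0. De l'équation du snap s(t) = 0, nous substituons t = 1 pour obtenir s = 0.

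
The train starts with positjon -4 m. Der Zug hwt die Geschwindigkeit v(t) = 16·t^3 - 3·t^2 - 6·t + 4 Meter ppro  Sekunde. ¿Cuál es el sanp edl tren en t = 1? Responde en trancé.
Pour résoudre ceci, nous devons prendre 3 dérivées de notre équation de la vitesse v(t) = 16·t^3 - 3·t^2 - 6·t + 4. En prenant d/dt de v(t), nous trouvons a(t) = 48·t^2 - 6·t - 6. La dérivée de l'accélération donne le jerk: j(t) = 96·t - 6. En prenant d/dt de j(t), nous trouvons s(t) = 96. Nous avons le snap s(t) = 96. En substituant t = 1: s(1) = 96.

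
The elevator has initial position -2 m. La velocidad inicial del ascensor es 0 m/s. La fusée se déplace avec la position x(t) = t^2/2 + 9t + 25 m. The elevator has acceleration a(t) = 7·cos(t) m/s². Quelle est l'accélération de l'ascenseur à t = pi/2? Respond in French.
Nous avons l'accélération a(t) = 7·cos(t). En substituant t = pi/2: a(pi/2) = 0.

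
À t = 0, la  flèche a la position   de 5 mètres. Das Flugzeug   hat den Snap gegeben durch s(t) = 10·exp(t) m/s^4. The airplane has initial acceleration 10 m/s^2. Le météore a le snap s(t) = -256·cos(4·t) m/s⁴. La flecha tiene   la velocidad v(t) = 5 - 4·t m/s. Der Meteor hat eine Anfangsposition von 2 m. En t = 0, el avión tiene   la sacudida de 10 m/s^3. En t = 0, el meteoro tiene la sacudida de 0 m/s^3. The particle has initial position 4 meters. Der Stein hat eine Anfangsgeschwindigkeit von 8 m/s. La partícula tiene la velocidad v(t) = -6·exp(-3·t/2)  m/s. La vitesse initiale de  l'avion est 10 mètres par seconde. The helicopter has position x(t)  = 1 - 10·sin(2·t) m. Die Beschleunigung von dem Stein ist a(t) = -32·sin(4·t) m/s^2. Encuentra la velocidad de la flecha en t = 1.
De la ecuación de la velocidad v(t) = 5 - 4·t, sustituimos t = 1 para obtener v = 1.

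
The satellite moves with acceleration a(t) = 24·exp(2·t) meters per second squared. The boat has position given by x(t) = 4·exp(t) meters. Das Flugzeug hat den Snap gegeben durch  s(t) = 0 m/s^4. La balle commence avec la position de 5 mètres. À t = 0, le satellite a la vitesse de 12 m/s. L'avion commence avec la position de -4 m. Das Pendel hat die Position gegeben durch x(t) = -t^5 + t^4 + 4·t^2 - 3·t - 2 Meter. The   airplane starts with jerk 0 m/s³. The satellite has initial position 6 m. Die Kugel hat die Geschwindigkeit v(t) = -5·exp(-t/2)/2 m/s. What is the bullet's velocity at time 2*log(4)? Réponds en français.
Nous avons la vitesse v(t) = -5·exp(-t/2)/2. En substituant t = 2*log(4): v(2*log(4)) = -5/8.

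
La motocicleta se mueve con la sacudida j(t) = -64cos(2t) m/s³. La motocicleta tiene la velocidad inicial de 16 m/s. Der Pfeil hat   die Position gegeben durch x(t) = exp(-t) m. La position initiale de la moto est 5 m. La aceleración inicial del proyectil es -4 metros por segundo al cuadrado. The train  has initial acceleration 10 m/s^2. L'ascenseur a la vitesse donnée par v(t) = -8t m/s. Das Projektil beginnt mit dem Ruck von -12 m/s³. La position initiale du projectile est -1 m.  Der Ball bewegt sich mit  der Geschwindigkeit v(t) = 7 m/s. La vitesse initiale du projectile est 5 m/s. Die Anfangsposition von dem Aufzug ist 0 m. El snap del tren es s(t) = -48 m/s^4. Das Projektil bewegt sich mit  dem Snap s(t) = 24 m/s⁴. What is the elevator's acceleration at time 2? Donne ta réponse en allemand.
Ausgehend von der Geschwindigkeit v(t) = -8·t, nehmen wir 1 Ableitung. Mit d/dt von v(t) finden wir a(t) = -8. Mit a(t) = -8 und Einsetzen von t = 2, finden wir a = -8.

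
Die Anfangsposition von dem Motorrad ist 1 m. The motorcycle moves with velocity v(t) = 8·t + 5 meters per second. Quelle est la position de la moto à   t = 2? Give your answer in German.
Wir müssen unsere Gleichung für die Geschwindigkeit v(t) = 8·t + 5 1-mal integrieren. Die Stammfunktion von der Geschwindigkeit ist die Position. Mit x(0) = 1 erhalten wir x(t) = 4·t^2 + 5·t + 1. Wir haben die Position x(t) = 4·t^2 + 5·t + 1. Durch Einsetzen von t = 2: x(2) = 27.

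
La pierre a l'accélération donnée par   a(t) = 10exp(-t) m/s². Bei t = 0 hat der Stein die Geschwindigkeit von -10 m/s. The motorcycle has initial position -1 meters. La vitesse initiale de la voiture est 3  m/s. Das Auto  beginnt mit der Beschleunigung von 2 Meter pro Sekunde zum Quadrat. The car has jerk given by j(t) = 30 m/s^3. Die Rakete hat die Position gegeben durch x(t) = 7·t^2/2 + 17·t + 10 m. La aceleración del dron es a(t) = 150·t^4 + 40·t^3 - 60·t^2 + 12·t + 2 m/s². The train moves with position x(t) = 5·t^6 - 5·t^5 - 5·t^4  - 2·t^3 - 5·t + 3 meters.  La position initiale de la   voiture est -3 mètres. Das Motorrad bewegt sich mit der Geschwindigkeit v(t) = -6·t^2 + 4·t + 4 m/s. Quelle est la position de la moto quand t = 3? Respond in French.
Nous devons intégrer notre équation de la vitesse v(t) = -6·t^2 + 4·t + 4 1 fois. En prenant ∫v(t)dt et en appliquant x(0) = -1, nous trouvons x(t) = -2·t^3 + 2·t^2 + 4·t - 1. Nous avons la position x(t) = -2·t^3 + 2·t^2 + 4·t - 1. En substituant t = 3: x(3) = -25.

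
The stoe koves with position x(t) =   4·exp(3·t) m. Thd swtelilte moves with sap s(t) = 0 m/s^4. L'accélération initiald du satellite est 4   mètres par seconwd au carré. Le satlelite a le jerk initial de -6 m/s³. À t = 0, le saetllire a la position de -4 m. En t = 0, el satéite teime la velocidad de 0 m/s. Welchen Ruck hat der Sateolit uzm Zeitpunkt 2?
Wir müssen die Stammfunktion unserer Gleichung für den Snap s(t) = 0 1-mal finden. Durch Integration von dem Snap und Verwendung der Anfangsbedingung j(0) = -6, erhalten wir j(t) = -6. Aus der Gleichung für den Ruck j(t) = -6, setzen wir t = 2 ein und erhalten j = -6.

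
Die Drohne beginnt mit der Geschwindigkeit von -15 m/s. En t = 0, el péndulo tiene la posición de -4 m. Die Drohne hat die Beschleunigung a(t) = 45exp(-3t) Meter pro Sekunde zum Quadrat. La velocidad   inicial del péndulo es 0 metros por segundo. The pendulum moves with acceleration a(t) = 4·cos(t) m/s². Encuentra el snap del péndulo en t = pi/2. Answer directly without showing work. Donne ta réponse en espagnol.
La respuesta es 0.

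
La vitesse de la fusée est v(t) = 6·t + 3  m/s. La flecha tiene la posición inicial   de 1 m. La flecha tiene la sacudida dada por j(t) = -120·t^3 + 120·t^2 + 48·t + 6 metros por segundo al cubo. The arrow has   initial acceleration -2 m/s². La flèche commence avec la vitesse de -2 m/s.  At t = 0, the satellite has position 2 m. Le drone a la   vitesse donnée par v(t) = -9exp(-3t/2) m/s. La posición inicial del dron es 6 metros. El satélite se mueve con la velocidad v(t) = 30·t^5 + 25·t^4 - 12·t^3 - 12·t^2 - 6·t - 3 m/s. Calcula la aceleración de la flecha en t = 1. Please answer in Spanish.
Para resolver esto, necesitamos tomar 1 antiderivada de nuestra ecuación de la sacudida j(t) = -120·t^3 + 120·t^2 + 48·t + 6. La antiderivada de la sacudida es la aceleración. Usando a(0) = -2, obtenemos a(t) = -30·t^4 + 40·t^3 + 24·t^2 + 6·t - 2. Tenemos la aceleración a(t) = -30·t^4 + 40·t^3 + 24·t^2 + 6·t - 2. Sustituyendo t = 1: a(1) = 38.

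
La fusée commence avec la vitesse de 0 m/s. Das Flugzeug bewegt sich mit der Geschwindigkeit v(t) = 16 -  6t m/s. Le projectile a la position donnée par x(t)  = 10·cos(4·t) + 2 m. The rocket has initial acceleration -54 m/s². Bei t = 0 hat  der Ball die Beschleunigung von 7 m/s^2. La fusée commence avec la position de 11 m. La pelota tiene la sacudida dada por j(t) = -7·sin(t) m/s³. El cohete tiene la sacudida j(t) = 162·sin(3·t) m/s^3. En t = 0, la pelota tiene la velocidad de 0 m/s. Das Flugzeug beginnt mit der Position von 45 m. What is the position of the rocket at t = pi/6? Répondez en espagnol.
Debemos encontrar la integral de nuestra ecuación de la sacudida j(t) = 162·sin(3·t) 3 veces. La antiderivada de la sacudida es la aceleración. Usando a(0) = -54, obtenemos a(t) = -54·cos(3·t). La integral de la aceleración, con v(0) = 0, da la velocidad: v(t) = -18·sin(3·t). Tomando ∫v(t)dt y aplicando x(0) = 11, encontramos x(t) = 6·cos(3·t) + 5. Usando x(t) = 6·cos(3·t) + 5 y sustituyendo t = pi/6, encontramos x = 5.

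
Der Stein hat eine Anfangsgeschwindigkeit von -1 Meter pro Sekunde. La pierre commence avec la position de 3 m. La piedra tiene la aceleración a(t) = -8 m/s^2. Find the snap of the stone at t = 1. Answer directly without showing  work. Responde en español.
El snap en t = 1 es s = 0.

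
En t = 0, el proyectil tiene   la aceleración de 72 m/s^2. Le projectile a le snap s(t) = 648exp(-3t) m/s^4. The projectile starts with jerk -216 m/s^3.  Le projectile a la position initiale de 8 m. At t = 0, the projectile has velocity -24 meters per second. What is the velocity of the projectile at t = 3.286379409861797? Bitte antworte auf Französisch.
Nous devons intégrer notre équation du snap s(t) = 648·exp(-3·t) 3 fois. L'intégrale du snap est le jerk. En utilisant j(0) = -216, nous obtenons j(t) = -216·exp(-3·t). En intégrant le jerk et en utilisant la condition initiale a(0) = 72, nous obtenons a(t) = 72·exp(-3·t). En intégrant l'accélération et en utilisant la condition initiale v(0) = -24, nous obtenons v(t) = -24·exp(-3·t). De l'équation de la vitesse v(t) = -24·exp(-3·t), nous substituons t = 3.286379409861797 pour obtenir v = -0.00125441694596799.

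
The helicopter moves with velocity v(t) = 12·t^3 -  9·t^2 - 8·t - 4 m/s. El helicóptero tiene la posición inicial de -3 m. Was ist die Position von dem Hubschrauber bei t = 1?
Wir müssen das Integral unserer Gleichung für die Geschwindigkeit v(t) = 12·t^3 - 9·t^2 - 8·t - 4 1-mal finden. Mit ∫v(t)dt und Anwendung von x(0) = -3, finden wir x(t) = 3·t^4 - 3·t^3 - 4·t^2 - 4·t - 3. Mit x(t) = 3·t^4 - 3·t^3 - 4·t^2 - 4·t - 3 und Einsetzen von t = 1, finden wir x = -11.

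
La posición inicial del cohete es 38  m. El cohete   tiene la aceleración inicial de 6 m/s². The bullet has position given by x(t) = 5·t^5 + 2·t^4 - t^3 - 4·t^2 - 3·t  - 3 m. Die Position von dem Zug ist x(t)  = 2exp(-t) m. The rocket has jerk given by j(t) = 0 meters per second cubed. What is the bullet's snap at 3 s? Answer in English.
We must differentiate our position equation x(t) = 5·t^5 + 2·t^4 - t^3 - 4·t^2 - 3·t - 3 4 times. Taking d/dt of x(t), we find v(t) = 25·t^4 + 8·t^3 - 3·t^2 - 8·t - 3. The derivative of velocity gives acceleration: a(t) = 100·t^3 + 24·t^2 - 6·t - 8. The derivative of acceleration gives jerk: j(t) = 300·t^2 + 48·t - 6. Taking d/dt of j(t), we find s(t) = 600·t + 48. From the given snap equation s(t) = 600·t + 48, we substitute t = 3 to get s = 1848.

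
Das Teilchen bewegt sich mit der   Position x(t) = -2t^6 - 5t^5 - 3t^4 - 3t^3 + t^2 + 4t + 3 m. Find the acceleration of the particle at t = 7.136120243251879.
We must differentiate our position equation x(t) = -2·t^6 - 5·t^5 - 3·t^4 - 3·t^3 + t^2 + 4·t + 3 2 times. The derivative of position gives velocity: v(t) = -12·t^5 - 25·t^4 - 12·t^3 - 9·t^2 + 2·t + 4. The derivative of velocity gives acceleration: a(t) = -60·t^4 - 100·t^3 - 36·t^2 - 18·t + 2. Using a(t) = -60·t^4 - 100·t^3 - 36·t^2 - 18·t + 2 and substituting t = 7.136120243251879, we find a = -193896.374743569.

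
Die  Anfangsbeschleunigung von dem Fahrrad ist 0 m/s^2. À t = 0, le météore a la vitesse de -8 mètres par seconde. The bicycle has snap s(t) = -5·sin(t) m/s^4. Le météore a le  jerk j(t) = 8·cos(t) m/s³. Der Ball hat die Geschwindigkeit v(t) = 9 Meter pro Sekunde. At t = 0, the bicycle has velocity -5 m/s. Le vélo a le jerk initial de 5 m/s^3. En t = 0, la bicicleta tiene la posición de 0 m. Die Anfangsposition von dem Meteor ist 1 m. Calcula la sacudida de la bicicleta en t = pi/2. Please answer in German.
Um dies zu lösen, müssen wir 1 Stammfunktion unserer Gleichung für den Snap s(t) = -5·sin(t) finden. Mit ∫s(t)dt und Anwendung von j(0) = 5, finden wir j(t) = 5·cos(t). Wir haben den Ruck j(t) = 5·cos(t). Durch Einsetzen von t = pi/2: j(pi/2) = 0.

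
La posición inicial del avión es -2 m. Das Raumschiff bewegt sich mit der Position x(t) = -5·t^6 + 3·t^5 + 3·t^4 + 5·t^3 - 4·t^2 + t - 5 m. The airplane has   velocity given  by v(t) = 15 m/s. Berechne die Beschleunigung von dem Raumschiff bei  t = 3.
Wir müssen unsere Gleichung für die Position x(t) = -5·t^6 + 3·t^5 + 3·t^4 + 5·t^3 - 4·t^2 + t - 5 2-mal ableiten. Durch Ableiten von der Position erhalten wir die Geschwindigkeit: v(t) = -30·t^5 + 15·t^4 + 12·t^3 + 15·t^2 - 8·t + 1. Mit d/dt von v(t) finden wir a(t) = -150·t^4 + 60·t^3 + 36·t^2 + 30·t - 8. Wir haben die Beschleunigung a(t) = -150·t^4 + 60·t^3 + 36·t^2 + 30·t - 8. Durch Einsetzen von t = 3: a(3) = -10124.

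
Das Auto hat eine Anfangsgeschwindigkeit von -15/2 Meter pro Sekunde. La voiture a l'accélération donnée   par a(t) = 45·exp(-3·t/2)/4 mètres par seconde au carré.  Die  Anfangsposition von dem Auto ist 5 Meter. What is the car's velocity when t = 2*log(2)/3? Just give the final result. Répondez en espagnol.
La velocidad en t = 2*log(2)/3 es v = -15/4.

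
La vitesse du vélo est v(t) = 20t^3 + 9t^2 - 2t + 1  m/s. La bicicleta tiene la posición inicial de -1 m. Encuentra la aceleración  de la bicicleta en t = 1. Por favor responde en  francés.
En partant de la vitesse v(t) = 20·t^3 + 9·t^2 - 2·t + 1, nous prenons 1 dérivée. En prenant d/dt de v(t), nous trouvons a(t) = 60·t^2 + 18·t - 2. En utilisant a(t) = 60·t^2 + 18·t - 2 et en substituant t = 1, nous trouvons a = 76.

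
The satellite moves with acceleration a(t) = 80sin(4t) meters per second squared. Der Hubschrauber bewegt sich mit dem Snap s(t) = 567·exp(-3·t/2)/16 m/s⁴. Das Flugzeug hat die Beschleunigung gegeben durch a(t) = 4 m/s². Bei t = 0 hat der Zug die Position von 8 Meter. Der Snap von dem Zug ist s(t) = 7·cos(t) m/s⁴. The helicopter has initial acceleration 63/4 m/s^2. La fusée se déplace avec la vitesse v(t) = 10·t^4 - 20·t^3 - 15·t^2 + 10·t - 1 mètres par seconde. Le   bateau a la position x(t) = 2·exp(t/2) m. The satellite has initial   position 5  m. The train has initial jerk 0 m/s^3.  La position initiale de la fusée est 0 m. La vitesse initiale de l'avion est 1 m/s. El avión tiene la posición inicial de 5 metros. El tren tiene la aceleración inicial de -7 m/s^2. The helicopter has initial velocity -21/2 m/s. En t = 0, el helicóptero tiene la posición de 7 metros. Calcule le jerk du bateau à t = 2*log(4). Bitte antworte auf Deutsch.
Ausgehend von der Position x(t) = 2·exp(t/2), nehmen wir 3 Ableitungen. Durch Ableiten von der Position erhalten wir die Geschwindigkeit: v(t) = exp(t/2). Die Ableitung von der Geschwindigkeit ergibt die Beschleunigung: a(t) = exp(t/2)/2. Die Ableitung von der Beschleunigung ergibt den Ruck: j(t) = exp(t/2)/4. Wir haben den Ruck j(t) = exp(t/2)/4. Durch Einsetzen von t = 2*log(4): j(2*log(4)) = 1.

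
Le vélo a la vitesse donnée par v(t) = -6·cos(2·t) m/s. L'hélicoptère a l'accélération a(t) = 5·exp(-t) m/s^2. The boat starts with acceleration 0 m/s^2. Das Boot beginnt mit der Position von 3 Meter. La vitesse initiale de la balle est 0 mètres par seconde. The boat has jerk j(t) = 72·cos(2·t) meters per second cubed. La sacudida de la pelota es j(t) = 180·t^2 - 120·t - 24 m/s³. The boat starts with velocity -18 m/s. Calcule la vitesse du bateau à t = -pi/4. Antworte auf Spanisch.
Partiendo de la sacudida j(t) = 72·cos(2·t), tomamos 2 antiderivadas. La antiderivada de la sacudida es la aceleración. Usando a(0) = 0, obtenemos a(t) = 36·sin(2·t). La integral de la aceleración es la velocidad. Usando v(0) = -18, obtenemos v(t) = -18·cos(2·t). Tenemos la velocidad v(t) = -18·cos(2·t). Sustituyendo t = -pi/4: v(-pi/4) = 0.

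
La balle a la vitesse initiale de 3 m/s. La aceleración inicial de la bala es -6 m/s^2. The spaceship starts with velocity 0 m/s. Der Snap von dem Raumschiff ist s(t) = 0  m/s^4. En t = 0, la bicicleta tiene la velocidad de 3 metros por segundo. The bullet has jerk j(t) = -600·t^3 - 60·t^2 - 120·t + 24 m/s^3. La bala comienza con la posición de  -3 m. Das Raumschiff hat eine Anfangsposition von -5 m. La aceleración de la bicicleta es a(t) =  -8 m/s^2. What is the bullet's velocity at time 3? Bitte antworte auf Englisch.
To find the answer, we compute 2 antiderivatives of j(t) = -600·t^3 - 60·t^2 - 120·t + 24. The antiderivative of jerk, with a(0) = -6, gives acceleration: a(t) = -150·t^4 - 20·t^3 - 60·t^2 + 24·t - 6. Integrating acceleration and using the initial condition v(0) = 3, we get v(t) = -30·t^5 - 5·t^4 - 20·t^3 + 12·t^2 - 6·t + 3. Using v(t) = -30·t^5 - 5·t^4 - 20·t^3 + 12·t^2 - 6·t + 3 and substituting t = 3, we find v = -8142.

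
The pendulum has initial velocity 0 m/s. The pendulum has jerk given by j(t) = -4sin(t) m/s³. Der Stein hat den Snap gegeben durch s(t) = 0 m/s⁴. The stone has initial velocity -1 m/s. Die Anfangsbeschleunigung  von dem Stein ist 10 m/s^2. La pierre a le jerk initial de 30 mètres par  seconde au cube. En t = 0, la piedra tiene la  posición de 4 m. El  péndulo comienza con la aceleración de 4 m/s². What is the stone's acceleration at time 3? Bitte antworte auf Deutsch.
Ausgehend von dem Snap s(t) = 0, nehmen wir 2 Stammfunktionen. Die Stammfunktion von dem Snap, mit j(0) = 30, ergibt den Ruck: j(t) = 30. Die Stammfunktion von dem Ruck, mit a(0) = 10, ergibt die Beschleunigung: a(t) = 30·t + 10. Wir haben die Beschleunigung a(t) = 30·t + 10. Durch Einsetzen von t = 3: a(3) = 100.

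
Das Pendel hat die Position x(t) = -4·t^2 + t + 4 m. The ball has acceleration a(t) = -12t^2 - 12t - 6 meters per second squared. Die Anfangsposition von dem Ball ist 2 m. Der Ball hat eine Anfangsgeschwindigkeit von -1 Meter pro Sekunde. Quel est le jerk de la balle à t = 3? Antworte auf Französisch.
Pour résoudre ceci, nous devons prendre 1 dérivée de notre équation de l'accélération a(t) = -12·t^2 - 12·t - 6. La dérivée de l'accélération donne le jerk: j(t) = -24·t - 12. De l'équation du jerk j(t) = -24·t - 12, nous substituons t = 3 pour obtenir j = -84.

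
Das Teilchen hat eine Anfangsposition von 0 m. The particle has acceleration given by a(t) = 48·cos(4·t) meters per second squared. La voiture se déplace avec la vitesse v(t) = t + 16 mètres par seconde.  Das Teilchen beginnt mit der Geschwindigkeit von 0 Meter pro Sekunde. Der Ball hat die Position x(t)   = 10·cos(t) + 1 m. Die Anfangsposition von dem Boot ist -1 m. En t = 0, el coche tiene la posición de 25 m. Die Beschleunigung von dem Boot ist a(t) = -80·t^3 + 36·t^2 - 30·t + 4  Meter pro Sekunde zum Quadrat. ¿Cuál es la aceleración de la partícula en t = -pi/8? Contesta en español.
Tenemos la aceleración a(t) = 48·cos(4·t). Sustituyendo t = -pi/8: a(-pi/8) = 0.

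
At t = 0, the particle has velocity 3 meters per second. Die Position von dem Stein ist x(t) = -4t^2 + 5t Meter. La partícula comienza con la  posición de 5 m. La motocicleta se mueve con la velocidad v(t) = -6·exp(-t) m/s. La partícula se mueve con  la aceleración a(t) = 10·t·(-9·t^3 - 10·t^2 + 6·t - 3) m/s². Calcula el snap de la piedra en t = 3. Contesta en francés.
Pour résoudre ceci, nous devons prendre 4 dérivées de notre équation de la position x(t) = -4·t^2 + 5·t. En prenant d/dt de x(t), nous trouvons v(t) = 5 - 8·t. En prenant d/dt de v(t), nous trouvons a(t) = -8. La dérivée de l'accélération donne le jerk: j(t) = 0. En prenant d/dt de j(t), nous trouvons s(t) = 0. De l'équation du snap s(t) = 0, nous substituons t = 3 pour obtenir s = 0.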